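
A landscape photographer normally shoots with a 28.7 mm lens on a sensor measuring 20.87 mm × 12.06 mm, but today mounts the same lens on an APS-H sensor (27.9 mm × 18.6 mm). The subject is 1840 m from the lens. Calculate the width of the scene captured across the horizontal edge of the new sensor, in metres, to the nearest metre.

1789 m

The focal length stays 28.7 mm; the relevant sensor dimension is now w = 27.9 mm. Object distance dₒ = 1840 m = 1.84e+06 mm.
Thin-lens field width W = w·(dₒ − f)/f = 27.9 × (1.84e+06 − 28.7)/28.7 ≈ 1788682.901 mm = 1788.68 m.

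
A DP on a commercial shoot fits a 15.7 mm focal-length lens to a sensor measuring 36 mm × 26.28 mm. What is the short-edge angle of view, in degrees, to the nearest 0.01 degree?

79.85°

Angle of view α = 2·arctan(h/2f) with h = 26.28 mm and f = 15.7 mm.
h/2f = 0.83694; arctan(0.83694) ≈ 39.9274°, so α ≈ 79.8548°.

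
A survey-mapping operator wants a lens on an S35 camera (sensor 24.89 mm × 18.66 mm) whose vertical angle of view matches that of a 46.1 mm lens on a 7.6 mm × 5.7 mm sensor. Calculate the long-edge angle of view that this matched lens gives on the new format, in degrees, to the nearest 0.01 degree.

Equal vertical AOV ⇒ f₂ = f₁ · 18.66/5.7 = 46.1 × 3.27368 ≈ 150.9168 mm.
Long-edge AOV on the new format = 2·arctan(24.89 / (2 × 150.9168)) = 2·arctan(0.08246) ≈ 9.4282°.

9.43°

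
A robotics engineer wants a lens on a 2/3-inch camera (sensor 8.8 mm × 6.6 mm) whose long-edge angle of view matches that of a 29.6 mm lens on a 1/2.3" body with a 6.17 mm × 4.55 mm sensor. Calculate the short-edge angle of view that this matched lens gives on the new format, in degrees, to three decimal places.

8.939°

Equal long-edge AOV ⇒ f₂ = f₁ · 8.8/6.17 = 29.6 × 1.42626 ≈ 42.2172 mm.
Short-edge AOV on the new format = 2·arctan(6.6 / (2 × 42.2172)) = 2·arctan(0.07817) ≈ 8.9391°.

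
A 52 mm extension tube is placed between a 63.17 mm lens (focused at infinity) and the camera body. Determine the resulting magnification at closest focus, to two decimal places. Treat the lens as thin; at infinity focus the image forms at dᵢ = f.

The tube moves the image plane from f to f + e, so dᵢ = 63.17 + 52 = 115.17 mm. Focus is achieved when 1/f = 1/dₒ + 1/dᵢ, giving dₒ = 1/(1/f − 1/(f+e)).
Magnification m = dᵢ/dₒ = (f+e)·(1/f − 1/(f+e)) = e/f = 52/63.17 ≈ 0.8232.

0.82×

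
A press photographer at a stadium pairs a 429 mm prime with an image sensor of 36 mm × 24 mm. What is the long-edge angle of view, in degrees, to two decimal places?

Angle of view α = 2·arctan(w/2f) with w = 36 mm and f = 429 mm.
w/2f = 0.04196; arctan(0.04196) ≈ 2.4026°, so α ≈ 4.8052°.

4.81°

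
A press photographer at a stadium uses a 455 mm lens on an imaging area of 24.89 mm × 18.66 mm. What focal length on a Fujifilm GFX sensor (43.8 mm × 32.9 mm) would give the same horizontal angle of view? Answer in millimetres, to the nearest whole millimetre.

801 mm

Equal angle of view means equal width/f ratio, so f₂ = f₁ · (width₂/width₁) = 455 × 43.8/24.89.
f₂ = 455 × 1.75974 ≈ 800.683 mm.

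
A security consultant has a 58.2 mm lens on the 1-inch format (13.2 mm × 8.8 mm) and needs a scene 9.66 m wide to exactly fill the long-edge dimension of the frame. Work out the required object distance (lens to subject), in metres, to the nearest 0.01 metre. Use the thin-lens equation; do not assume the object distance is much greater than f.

42.65 m

W: 9.66 m = 9660 mm.
Magnification m = w/W = dᵢ/dₒ; combined with 1/f = 1/dₒ + 1/dᵢ this gives dₒ = f·(1 + W/w).
dₒ = 58.2 mm × (1 + 9660/13.2) = 58.2 × 732.8182 ≈ 42650.018 mm = 42.65 m.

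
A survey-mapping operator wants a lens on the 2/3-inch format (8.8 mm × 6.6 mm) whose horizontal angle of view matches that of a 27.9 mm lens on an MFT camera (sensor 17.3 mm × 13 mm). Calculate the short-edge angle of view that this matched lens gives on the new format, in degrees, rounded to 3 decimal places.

Equal horizontal AOV ⇒ f₂ = f₁ · 8.8/17.3 = 27.9 × 0.50867 ≈ 14.1919 mm.
Short-edge AOV on the new format = 2·arctan(6.6 / (2 × 14.1919)) = 2·arctan(0.23253) ≈ 26.1804°.

26.180°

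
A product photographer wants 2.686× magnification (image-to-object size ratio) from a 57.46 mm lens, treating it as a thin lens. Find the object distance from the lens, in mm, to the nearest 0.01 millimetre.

With m = dᵢ/dₒ and 1/f = 1/dₒ + 1/dᵢ, substituting dᵢ = m·dₒ gives 1/f = (1 + 1/m)/dₒ, hence dₒ = f·(1 + 1/m).
dₒ = 57.46 × (1 + 1/2.686) = 57.46 × 1.37230 ≈ 78.852 mm.

78.85 mm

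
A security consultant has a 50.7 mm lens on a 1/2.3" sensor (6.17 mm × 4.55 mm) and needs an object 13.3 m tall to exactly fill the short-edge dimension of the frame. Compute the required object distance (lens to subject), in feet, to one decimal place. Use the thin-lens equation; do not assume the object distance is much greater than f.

W: 13.3 m = 13300 mm.
Magnification m = h/W = dᵢ/dₒ; combined with 1/f = 1/dₒ + 1/dᵢ this gives dₒ = f·(1 + W/h).
dₒ = 50.7 mm × (1 + 13300/4.55) = 50.7 × 2924.0769 ≈ 148250.700 mm = 148250.700/304.8 ft = 486.387 ft.

486.4 ft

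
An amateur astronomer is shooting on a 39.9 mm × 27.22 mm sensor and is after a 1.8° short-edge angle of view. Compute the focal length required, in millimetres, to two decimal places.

From α = 2·arctan(h/2f) we get f = h / (2·tan(α/2)).
With h = 27.22 mm and α/2 = 0.9°, tan(α/2) ≈ 0.01571, so f ≈ 27.22 / 0.03142 ≈ 866.3682 mm.

866.37 mm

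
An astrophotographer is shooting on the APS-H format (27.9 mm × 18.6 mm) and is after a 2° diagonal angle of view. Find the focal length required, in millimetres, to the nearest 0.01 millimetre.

960.51 mm

Sensor diagonal = √(27.9² + 18.6²) = √1124.3700 ≈ 33.5316 mm.
From α = 2·arctan(d/2f) we get f = d / (2·tan(α/2)).
With d = 33.5316 mm and α/2 = 1°, tan(α/2) ≈ 0.01746, so f ≈ 33.5316 / 0.03491 ≈ 960.5128 mm.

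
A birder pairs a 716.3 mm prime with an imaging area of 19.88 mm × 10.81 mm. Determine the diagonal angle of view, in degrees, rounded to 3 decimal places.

Sensor diagonal = √(19.88² + 10.81²) = √512.0705 ≈ 22.6290 mm.
Angle of view α = 2·arctan(d/2f) with d = 22.6290 mm and f = 716.3 mm.
d/2f = 0.01580; arctan(0.01580) ≈ 0.9050°, so α ≈ 1.8099°.

1.810°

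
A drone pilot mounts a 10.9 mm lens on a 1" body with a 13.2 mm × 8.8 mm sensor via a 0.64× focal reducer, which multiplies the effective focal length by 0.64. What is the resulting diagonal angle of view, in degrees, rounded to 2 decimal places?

97.34°

Effective focal length f = 10.9 × 0.64 = 6.976 mm.
Sensor diagonal = √(13.2² + 8.8²) = √251.6800 ≈ 15.8644 mm.
α = 2·arctan(15.864 / (2 × 6.976)) = 2·arctan(1.13707) ≈ 97.3398°.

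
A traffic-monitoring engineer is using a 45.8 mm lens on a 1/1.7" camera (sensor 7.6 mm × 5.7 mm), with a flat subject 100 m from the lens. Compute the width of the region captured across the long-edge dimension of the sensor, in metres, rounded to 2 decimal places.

dₒ: 100 m = 100000 mm.
Similar triangles through the lens centre give W/dₒ = w/dᵢ; with 1/f = 1/dₒ + 1/dᵢ this gives W = w·(dₒ − f)/f.
W = 7.6 mm × (100000 − 45.8) / 45.8 = 7.6 × 2182.4061 ≈ 16586.286 mm = 16.5863 m.

16.59 m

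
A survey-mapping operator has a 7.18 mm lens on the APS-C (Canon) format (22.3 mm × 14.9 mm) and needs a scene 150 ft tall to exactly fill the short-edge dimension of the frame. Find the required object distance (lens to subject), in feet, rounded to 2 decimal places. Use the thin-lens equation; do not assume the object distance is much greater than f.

72.31 ft

W: 150 ft × 304.8 mm/ft = 45720.00 mm.
Magnification m = h/W = dᵢ/dₒ; combined with 1/f = 1/dₒ + 1/dᵢ this gives dₒ = f·(1 + W/h).
dₒ = 7.18 mm × (1 + 45720/14.9) = 7.18 × 3069.4563 ≈ 22038.696 mm = 22038.696/304.8 ft = 72.3054 ft.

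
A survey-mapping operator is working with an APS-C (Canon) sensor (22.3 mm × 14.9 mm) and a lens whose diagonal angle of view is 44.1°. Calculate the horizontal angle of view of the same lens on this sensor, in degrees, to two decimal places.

37.23°

Sensor diagonal = √(22.3² + 14.9²) = √719.3000 ≈ 26.8198 mm.
From the diagonal AOV: f = 26.8198 / (2·tan(22.05°)) = 26.8198 / 0.81008 ≈ 33.1074 mm.
Horizontal AOV = 2·arctan(22.3 / (2 × 33.1074)) = 2·arctan(0.33678) ≈ 37.2253°.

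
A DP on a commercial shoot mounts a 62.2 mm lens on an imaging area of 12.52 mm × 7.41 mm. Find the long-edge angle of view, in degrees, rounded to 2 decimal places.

11.49°

Angle of view α = 2·arctan(w/2f) with w = 12.52 mm and f = 62.2 mm.
w/2f = 0.10064; arctan(0.10064) ≈ 5.7471°, so α ≈ 11.4941°.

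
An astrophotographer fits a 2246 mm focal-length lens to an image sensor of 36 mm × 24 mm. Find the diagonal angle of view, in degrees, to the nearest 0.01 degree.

1.10°

Sensor diagonal = √(36² + 24²) = √1872.0000 ≈ 43.2666 mm.
Angle of view α = 2·arctan(d/2f) with d = 43.2666 mm and f = 2246 mm.
d/2f = 0.00963; arctan(0.00963) ≈ 0.5519°, so α ≈ 1.1037°.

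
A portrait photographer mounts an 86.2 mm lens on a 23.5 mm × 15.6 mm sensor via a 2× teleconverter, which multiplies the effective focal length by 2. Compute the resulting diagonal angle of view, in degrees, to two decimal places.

Effective focal length f = 86.2 × 2 = 172.4 mm.
Sensor diagonal = √(23.5² + 15.6²) = √795.6100 ≈ 28.2066 mm.
α = 2·arctan(28.207 / (2 × 172.4)) = 2·arctan(0.08181) ≈ 9.3534°.

9.35°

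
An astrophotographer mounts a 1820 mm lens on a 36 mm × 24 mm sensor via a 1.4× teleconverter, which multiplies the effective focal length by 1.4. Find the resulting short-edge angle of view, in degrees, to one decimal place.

Effective focal length f = 1820 × 1.4 = 2548 mm.
α = 2·arctan(24 / (2 × 2548)) = 2·arctan(0.00471) ≈ 0.5397°.

0.5°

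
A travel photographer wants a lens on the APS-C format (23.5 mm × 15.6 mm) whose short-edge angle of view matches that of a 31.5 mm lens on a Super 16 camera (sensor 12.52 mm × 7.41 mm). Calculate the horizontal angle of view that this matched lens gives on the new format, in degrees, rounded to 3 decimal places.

20.095°

Equal short-edge AOV ⇒ f₂ = f₁ · 15.6/7.41 = 31.5 × 2.10526 ≈ 66.3158 mm.
Horizontal AOV on the new format = 2·arctan(23.5 / (2 × 66.3158)) = 2·arctan(0.17718) ≈ 20.0951°.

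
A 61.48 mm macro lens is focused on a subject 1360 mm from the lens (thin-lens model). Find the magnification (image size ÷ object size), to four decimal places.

0.0473×

Thin lens: 1/f = 1/dₒ + 1/dᵢ → 1/dᵢ = 1/61.48 − 1/1360 = 0.0155302 mm⁻¹, so dᵢ ≈ 64.3908 mm.
Magnification m = dᵢ/dₒ = 64.3908/1360 ≈ 0.04735.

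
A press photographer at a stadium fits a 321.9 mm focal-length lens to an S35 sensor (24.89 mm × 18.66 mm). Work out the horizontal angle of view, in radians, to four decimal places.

Angle of view α = 2·arctan(w/2f) with w = 24.89 mm and f = 321.9 mm.
w/2f = 0.03866; arctan(0.03866) ≈ 0.0386 rad, so α ≈ 0.0773 rad.

0.0773 rad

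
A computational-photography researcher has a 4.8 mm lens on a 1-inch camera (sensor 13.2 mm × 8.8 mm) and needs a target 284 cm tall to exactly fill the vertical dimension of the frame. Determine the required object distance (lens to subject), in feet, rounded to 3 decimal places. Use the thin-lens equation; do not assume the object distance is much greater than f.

W: 284 cm = 2840 mm.
Magnification m = h/W = dᵢ/dₒ; combined with 1/f = 1/dₒ + 1/dᵢ this gives dₒ = f·(1 + W/h).
dₒ = 4.8 mm × (1 + 2840/8.8) = 4.8 × 323.7273 ≈ 1553.891 mm = 1553.891/304.8 ft = 5.09807 ft.

5.098 ft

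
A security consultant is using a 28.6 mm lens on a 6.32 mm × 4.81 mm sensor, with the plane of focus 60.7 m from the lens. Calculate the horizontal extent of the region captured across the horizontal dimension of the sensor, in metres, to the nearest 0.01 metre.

dₒ: 60.7 m = 60700 mm.
Similar triangles through the lens centre give W/dₒ = w/dᵢ; with 1/f = 1/dₒ + 1/dᵢ this gives W = w·(dₒ − f)/f.
W = 6.32 mm × (60700 − 28.6) / 28.6 = 6.32 × 2121.3776 ≈ 13407.107 mm = 13.4071 m.

13.41 m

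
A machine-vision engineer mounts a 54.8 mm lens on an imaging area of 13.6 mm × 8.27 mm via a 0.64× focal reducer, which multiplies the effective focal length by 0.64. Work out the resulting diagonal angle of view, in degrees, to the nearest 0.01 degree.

Effective focal length f = 54.8 × 0.64 = 35.072 mm.
Sensor diagonal = √(13.6² + 8.27²) = √253.3529 ≈ 15.9171 mm.
α = 2·arctan(15.917 / (2 × 35.072)) = 2·arctan(0.22692) ≈ 25.5701°.

25.57°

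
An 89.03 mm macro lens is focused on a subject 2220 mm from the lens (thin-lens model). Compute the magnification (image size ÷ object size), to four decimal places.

Thin lens: 1/f = 1/dₒ + 1/dᵢ → 1/dᵢ = 1/89.03 − 1/2220 = 0.0107817 mm⁻¹, so dᵢ ≈ 92.7496 mm.
Magnification m = dᵢ/dₒ = 92.7496/2220 ≈ 0.04178.

0.0418×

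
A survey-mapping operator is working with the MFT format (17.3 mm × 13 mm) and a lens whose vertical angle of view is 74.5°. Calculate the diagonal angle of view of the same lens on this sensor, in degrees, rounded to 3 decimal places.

103.382°

From the vertical AOV: f = 13 / (2·tan(37.25°)) = 13 / 1.52084 ≈ 8.5479 mm.
Sensor diagonal = √(17.3² + 13²) = √468.2900 ≈ 21.6400 mm.
Diagonal AOV = 2·arctan(21.6400 / (2 × 8.5479)) = 2·arctan(1.26580) ≈ 103.3817°.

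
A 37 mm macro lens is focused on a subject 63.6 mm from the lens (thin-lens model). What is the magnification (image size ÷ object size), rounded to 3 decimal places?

Thin lens: 1/f = 1/dₒ + 1/dᵢ → 1/dᵢ = 1/37 − 1/63.6 = 0.0113038 mm⁻¹, so dᵢ ≈ 88.4662 mm.
Magnification m = dᵢ/dₒ = 88.4662/63.6 ≈ 1.39098.

1.391×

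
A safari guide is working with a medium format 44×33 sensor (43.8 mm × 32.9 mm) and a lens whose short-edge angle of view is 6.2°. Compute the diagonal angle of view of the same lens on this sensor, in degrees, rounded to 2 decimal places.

From the short-edge AOV: f = 32.9 / (2·tan(3.1°)) = 32.9 / 0.10832 ≈ 303.7405 mm.
Sensor diagonal = √(43.8² + 32.9²) = √3000.8500 ≈ 54.7800 mm.
Diagonal AOV = 2·arctan(54.7800 / (2 × 303.7405)) = 2·arctan(0.09018) ≈ 10.3055°.

10.31°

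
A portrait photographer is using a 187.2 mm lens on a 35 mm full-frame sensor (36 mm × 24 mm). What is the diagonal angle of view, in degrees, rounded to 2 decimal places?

Sensor diagonal = √(36² + 24²) = √1872.0000 ≈ 43.2666 mm.
Angle of view α = 2·arctan(d/2f) with d = 43.2666 mm and f = 187.2 mm.
d/2f = 0.11556; arctan(0.11556) ≈ 6.5920°, so α ≈ 13.1840°.

13.18°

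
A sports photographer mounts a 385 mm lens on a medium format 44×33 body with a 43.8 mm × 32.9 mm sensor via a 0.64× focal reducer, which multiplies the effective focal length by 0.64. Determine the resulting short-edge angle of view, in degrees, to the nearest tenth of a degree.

Effective focal length f = 385 × 0.64 = 246.4 mm.
α = 2·arctan(32.9 / (2 × 246.4)) = 2·arctan(0.06676) ≈ 7.6390°.

7.6°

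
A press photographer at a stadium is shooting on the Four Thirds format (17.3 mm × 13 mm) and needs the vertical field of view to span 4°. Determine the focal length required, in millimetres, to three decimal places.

186.136 mm

From α = 2·arctan(h/2f) we get f = h / (2·tan(α/2)).
With h = 13 mm and α/2 = 2°, tan(α/2) ≈ 0.03492, so f ≈ 13 / 0.06984 ≈ 186.1356 mm.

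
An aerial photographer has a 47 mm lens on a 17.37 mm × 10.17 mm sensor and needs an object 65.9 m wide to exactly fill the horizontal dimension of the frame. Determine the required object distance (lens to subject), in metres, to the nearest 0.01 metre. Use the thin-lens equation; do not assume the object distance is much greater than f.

W: 65.9 m = 65900 mm.
Magnification m = w/W = dᵢ/dₒ; combined with 1/f = 1/dₒ + 1/dᵢ this gives dₒ = f·(1 + W/w).
dₒ = 47 mm × (1 + 65900/17.37) = 47 × 3794.8975 ≈ 178360.184 mm = 178.36 m.

178.36 m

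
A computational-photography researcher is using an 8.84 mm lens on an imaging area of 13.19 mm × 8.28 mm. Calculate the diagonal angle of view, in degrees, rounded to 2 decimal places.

82.75°

Sensor diagonal = √(13.19² + 8.28²) = √242.5345 ≈ 15.5735 mm.
Angle of view α = 2·arctan(d/2f) with d = 15.5735 mm and f = 8.84 mm.
d/2f = 0.88086; arctan(0.88086) ≈ 41.3754°, so α ≈ 82.7508°.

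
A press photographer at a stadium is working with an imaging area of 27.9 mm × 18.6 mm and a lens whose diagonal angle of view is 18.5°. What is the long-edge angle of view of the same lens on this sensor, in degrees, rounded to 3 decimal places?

15.434°

Sensor diagonal = √(27.9² + 18.6²) = √1124.3700 ≈ 33.5316 mm.
From the diagonal AOV: f = 33.5316 / (2·tan(9.25°)) = 33.5316 / 0.32572 ≈ 102.9460 mm.
Long-edge AOV = 2·arctan(27.9 / (2 × 102.9460)) = 2·arctan(0.13551) ≈ 15.4341°.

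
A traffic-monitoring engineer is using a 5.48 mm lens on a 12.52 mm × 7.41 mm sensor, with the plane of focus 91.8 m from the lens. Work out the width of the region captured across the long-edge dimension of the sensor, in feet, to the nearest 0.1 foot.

688.1 ft

dₒ: 91.8 m = 91800 mm.
Similar triangles through the lens centre give W/dₒ = w/dᵢ; with 1/f = 1/dₒ + 1/dᵢ this gives W = w·(dₒ − f)/f.
W = 12.52 mm × (91800 − 5.48) / 5.48 = 12.52 × 16750.8248 ≈ 209720.327 mm = 209720.327/304.8 ft = 688.059 ft.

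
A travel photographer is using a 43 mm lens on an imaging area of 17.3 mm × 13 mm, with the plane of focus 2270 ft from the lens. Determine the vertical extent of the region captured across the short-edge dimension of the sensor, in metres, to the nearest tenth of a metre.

dₒ: 2270 ft × 304.8 mm/ft = 691895.98 mm.
Similar triangles through the lens centre give W/dₒ = h/dᵢ; with 1/f = 1/dₒ + 1/dᵢ this gives W = h·(dₒ − f)/f.
W = 13 mm × (691896 − 43) / 43 = 13 × 16089.6041 ≈ 209164.854 mm = 209.165 m.

209.2 m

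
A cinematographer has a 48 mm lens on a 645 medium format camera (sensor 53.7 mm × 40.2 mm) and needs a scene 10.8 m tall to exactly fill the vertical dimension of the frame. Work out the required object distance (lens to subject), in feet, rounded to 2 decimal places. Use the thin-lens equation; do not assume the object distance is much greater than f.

42.47 ft

W: 10.8 m = 10800 mm.
Magnification m = h/W = dᵢ/dₒ; combined with 1/f = 1/dₒ + 1/dᵢ this gives dₒ = f·(1 + W/h).
dₒ = 48 mm × (1 + 10800/40.2) = 48 × 269.6567 ≈ 12943.522 mm = 12943.522/304.8 ft = 42.4656 ft.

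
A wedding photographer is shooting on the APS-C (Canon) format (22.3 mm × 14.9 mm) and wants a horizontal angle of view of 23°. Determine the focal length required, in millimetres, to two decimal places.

From α = 2·arctan(w/2f) we get f = w / (2·tan(α/2)).
With w = 22.3 mm and α/2 = 11.5°, tan(α/2) ≈ 0.20345, so f ≈ 22.3 / 0.40690 ≈ 54.8040 mm.

54.80 mm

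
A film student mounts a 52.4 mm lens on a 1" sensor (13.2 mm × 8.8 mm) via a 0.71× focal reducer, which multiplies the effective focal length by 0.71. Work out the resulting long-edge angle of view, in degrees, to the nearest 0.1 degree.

Effective focal length f = 52.4 × 0.71 = 37.204 mm.
α = 2·arctan(13.2 / (2 × 37.204)) = 2·arctan(0.17740) ≈ 20.1193°.

20.1°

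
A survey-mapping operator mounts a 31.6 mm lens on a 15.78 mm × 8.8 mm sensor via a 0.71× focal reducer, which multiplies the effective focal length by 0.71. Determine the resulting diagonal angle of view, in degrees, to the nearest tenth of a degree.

43.9°

Effective focal length f = 31.6 × 0.71 = 22.436 mm.
Sensor diagonal = √(15.78² + 8.8²) = √326.4484 ≈ 18.0679 mm.
α = 2·arctan(18.068 / (2 × 22.436)) = 2·arctan(0.40265) ≈ 43.8647°.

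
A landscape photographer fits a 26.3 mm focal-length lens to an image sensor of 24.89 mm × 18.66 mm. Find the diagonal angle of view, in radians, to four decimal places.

Sensor diagonal = √(24.89² + 18.66²) = √967.7077 ≈ 31.1080 mm.
Angle of view α = 2·arctan(d/2f) with d = 31.1080 mm and f = 26.3 mm.
d/2f = 0.59141; arctan(0.59141) ≈ 0.5341 rad, so α ≈ 1.0682 rad.

1.0682 rad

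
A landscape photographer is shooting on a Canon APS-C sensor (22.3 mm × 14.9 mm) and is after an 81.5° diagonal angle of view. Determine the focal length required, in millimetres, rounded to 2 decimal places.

Sensor diagonal = √(22.3² + 14.9²) = √719.3000 ≈ 26.8198 mm.
From α = 2·arctan(d/2f) we get f = d / (2·tan(α/2)).
With d = 26.8198 mm and α/2 = 40.75°, tan(α/2) ≈ 0.86166, so f ≈ 26.8198 / 1.72331 ≈ 15.5629 mm.

15.56 mm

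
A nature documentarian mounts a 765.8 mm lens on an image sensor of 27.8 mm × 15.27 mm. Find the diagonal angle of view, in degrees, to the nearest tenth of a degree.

2.4°

Sensor diagonal = √(27.8² + 15.27²) = √1006.0129 ≈ 31.7177 mm.
Angle of view α = 2·arctan(d/2f) with d = 31.7177 mm and f = 765.8 mm.
d/2f = 0.02071; arctan(0.02071) ≈ 1.1864°, so α ≈ 2.3727°.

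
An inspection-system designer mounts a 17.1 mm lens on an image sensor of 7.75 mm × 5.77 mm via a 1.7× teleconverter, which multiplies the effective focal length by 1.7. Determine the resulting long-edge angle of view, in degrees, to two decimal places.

Effective focal length f = 17.1 × 1.7 = 29.07 mm.
α = 2·arctan(7.75 / (2 × 29.07)) = 2·arctan(0.13330) ≈ 15.1854°.

15.19°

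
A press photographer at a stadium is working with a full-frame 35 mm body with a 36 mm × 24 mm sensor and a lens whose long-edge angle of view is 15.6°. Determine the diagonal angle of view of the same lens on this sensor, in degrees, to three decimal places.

From the long-edge AOV: f = 36 / (2·tan(7.8°)) = 36 / 0.27397 ≈ 131.4032 mm.
Sensor diagonal = √(36² + 24²) = √1872.0000 ≈ 43.2666 mm.
Diagonal AOV = 2·arctan(43.2666 / (2 × 131.4032)) = 2·arctan(0.16463) ≈ 18.6978°.

18.698°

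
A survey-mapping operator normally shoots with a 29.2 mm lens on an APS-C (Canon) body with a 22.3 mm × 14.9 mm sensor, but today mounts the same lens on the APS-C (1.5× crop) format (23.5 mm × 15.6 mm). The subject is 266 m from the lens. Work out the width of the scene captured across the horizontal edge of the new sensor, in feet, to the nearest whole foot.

The focal length stays 29.2 mm; the relevant sensor dimension is now w = 23.5 mm. Object distance dₒ = 266 m = 266000 mm.
Thin-lens field width W = w·(dₒ − f)/f = 23.5 × (266000 − 29.2)/29.2 ≈ 214051.842 mm = 214051.842/304.8 ft = 702.27 ft.

702 ft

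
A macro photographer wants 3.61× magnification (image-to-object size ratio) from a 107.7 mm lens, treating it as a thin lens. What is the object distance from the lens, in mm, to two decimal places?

137.53 mm

With m = dᵢ/dₒ and 1/f = 1/dₒ + 1/dᵢ, substituting dᵢ = m·dₒ gives 1/f = (1 + 1/m)/dₒ, hence dₒ = f·(1 + 1/m).
dₒ = 107.7 × (1 + 1/3.61) = 107.7 × 1.27701 ≈ 137.534 mm.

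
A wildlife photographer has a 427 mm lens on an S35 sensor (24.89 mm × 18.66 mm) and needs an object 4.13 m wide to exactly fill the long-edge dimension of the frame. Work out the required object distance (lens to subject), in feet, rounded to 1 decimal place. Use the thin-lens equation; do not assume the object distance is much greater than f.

W: 4.13 m = 4130 mm.
Magnification m = w/W = dᵢ/dₒ; combined with 1/f = 1/dₒ + 1/dᵢ this gives dₒ = f·(1 + W/w).
dₒ = 427 mm × (1 + 4130/24.89) = 427 × 166.9301 ≈ 71279.149 mm = 71279.149/304.8 ft = 233.855 ft.

233.9 ft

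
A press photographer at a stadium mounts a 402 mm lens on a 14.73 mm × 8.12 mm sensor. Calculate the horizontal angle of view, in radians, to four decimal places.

Angle of view α = 2·arctan(w/2f) with w = 14.73 mm and f = 402 mm.
w/2f = 0.01832; arctan(0.01832) ≈ 0.0183 rad, so α ≈ 0.0366 rad.

0.0366 rad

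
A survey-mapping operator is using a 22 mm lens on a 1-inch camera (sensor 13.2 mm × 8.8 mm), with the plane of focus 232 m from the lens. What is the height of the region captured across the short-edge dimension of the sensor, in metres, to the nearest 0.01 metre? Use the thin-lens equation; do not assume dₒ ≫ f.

dₒ: 232 m = 232000 mm.
Similar triangles through the lens centre give W/dₒ = h/dᵢ; with 1/f = 1/dₒ + 1/dᵢ this gives W = h·(dₒ − f)/f.
W = 8.8 mm × (232000 − 22) / 22 = 8.8 × 10544.4545 ≈ 92791.200 mm = 92.7912 m.

92.79 m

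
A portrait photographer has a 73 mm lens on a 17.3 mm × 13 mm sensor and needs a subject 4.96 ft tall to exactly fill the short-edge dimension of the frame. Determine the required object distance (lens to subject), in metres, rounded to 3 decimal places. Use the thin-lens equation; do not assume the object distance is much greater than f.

W: 4.96 ft × 304.8 mm/ft = 1511.81 mm.
Magnification m = h/W = dᵢ/dₒ; combined with 1/f = 1/dₒ + 1/dᵢ this gives dₒ = f·(1 + W/h).
dₒ = 73 mm × (1 + 1511.81/13) = 73 × 117.2929 ≈ 8562.383 mm = 8.56238 m.

8.562 m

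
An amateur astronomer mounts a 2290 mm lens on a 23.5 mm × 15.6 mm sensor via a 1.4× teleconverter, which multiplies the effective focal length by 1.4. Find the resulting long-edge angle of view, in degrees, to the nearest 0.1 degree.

Effective focal length f = 2290 × 1.4 = 3206 mm.
α = 2·arctan(23.5 / (2 × 3206)) = 2·arctan(0.00367) ≈ 0.4200°.

0.4°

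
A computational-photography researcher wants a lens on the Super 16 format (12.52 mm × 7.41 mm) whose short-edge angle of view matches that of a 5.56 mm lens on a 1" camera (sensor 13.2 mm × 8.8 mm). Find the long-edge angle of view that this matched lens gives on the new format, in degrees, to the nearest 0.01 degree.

106.42°

Equal short-edge AOV ⇒ f₂ = f₁ · 7.41/8.8 = 5.56 × 0.84205 ≈ 4.6818 mm.
Long-edge AOV on the new format = 2·arctan(12.52 / (2 × 4.6818)) = 2·arctan(1.33710) ≈ 106.4153°.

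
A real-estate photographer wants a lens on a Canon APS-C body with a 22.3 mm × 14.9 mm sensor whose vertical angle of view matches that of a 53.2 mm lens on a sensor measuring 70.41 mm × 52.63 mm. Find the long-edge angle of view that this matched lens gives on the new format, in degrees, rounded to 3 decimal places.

73.025°

Equal vertical AOV ⇒ f₂ = f₁ · 14.9/52.63 = 53.2 × 0.28311 ≈ 15.0614 mm.
Long-edge AOV on the new format = 2·arctan(22.3 / (2 × 15.0614)) = 2·arctan(0.74030) ≈ 73.0254°.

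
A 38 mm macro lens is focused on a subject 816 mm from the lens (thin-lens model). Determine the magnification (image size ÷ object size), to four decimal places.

0.0488×

Thin lens: 1/f = 1/dₒ + 1/dᵢ → 1/dᵢ = 1/38 − 1/816 = 0.0250903 mm⁻¹, so dᵢ ≈ 39.8560 mm.
Magnification m = dᵢ/dₒ = 39.8560/816 ≈ 0.04884.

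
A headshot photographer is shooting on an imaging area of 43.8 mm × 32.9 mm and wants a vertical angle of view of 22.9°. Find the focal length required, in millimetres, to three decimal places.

From α = 2·arctan(h/2f) we get f = h / (2·tan(α/2)).
With h = 32.9 mm and α/2 = 11.45°, tan(α/2) ≈ 0.20254, so f ≈ 32.9 / 0.40509 ≈ 81.2171 mm.

81.217 mm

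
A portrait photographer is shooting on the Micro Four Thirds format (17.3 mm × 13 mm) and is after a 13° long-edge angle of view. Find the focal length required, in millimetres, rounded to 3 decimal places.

From α = 2·arctan(w/2f) we get f = w / (2·tan(α/2)).
With w = 17.3 mm and α/2 = 6.5°, tan(α/2) ≈ 0.11394, so f ≈ 17.3 / 0.22787 ≈ 75.9201 mm.

75.920 mm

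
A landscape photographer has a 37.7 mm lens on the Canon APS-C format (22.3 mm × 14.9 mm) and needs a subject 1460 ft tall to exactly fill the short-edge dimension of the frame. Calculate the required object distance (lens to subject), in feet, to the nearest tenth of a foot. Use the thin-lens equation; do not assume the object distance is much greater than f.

W: 1460 ft × 304.8 mm/ft = 445007.99 mm.
Magnification m = h/W = dᵢ/dₒ; combined with 1/f = 1/dₒ + 1/dᵢ this gives dₒ = f·(1 + W/h).
dₒ = 37.7 mm × (1 + 445008/14.9) = 37.7 × 29867.3078 ≈ 1125997.503 mm = 1125997.503/304.8 ft = 3694.22 ft.

3694.2 ft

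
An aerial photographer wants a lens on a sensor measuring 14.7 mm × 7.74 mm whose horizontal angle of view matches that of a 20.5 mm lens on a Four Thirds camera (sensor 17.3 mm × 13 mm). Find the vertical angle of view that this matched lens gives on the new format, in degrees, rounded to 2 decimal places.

Equal horizontal AOV ⇒ f₂ = f₁ · 14.7/17.3 = 20.5 × 0.84971 ≈ 17.4191 mm.
Vertical AOV on the new format = 2·arctan(7.74 / (2 × 17.4191)) = 2·arctan(0.22217) ≈ 25.0519°.

25.05°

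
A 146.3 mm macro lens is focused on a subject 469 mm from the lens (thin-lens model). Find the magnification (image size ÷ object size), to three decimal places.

0.453×

Thin lens: 1/f = 1/dₒ + 1/dᵢ → 1/dᵢ = 1/146.3 − 1/469 = 0.0047031 mm⁻¹, so dᵢ ≈ 212.6269 mm.
Magnification m = dᵢ/dₒ = 212.6269/469 ≈ 0.45336.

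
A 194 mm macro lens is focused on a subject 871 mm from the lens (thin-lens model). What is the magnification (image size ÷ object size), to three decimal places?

0.287×

Thin lens: 1/f = 1/dₒ + 1/dᵢ → 1/dᵢ = 1/194 − 1/871 = 0.0040065 mm⁻¹, so dᵢ ≈ 249.5923 mm.
Magnification m = dᵢ/dₒ = 249.5923/871 ≈ 0.28656.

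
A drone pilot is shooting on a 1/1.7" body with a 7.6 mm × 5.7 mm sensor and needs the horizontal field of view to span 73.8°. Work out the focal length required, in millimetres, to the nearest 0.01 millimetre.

5.06 mm

From α = 2·arctan(w/2f) we get f = w / (2·tan(α/2)).
With w = 7.6 mm and α/2 = 36.9°, tan(α/2) ≈ 0.75082, so f ≈ 7.6 / 1.50164 ≈ 5.0611 mm.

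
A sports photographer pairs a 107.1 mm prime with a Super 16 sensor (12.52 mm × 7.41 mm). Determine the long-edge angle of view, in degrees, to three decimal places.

6.690°

Angle of view α = 2·arctan(w/2f) with w = 12.52 mm and f = 107.1 mm.
w/2f = 0.05845; arctan(0.05845) ≈ 3.3451°, so α ≈ 6.6903°.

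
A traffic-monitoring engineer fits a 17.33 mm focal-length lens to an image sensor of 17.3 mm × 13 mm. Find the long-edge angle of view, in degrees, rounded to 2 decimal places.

53.05°

Angle of view α = 2·arctan(w/2f) with w = 17.3 mm and f = 17.33 mm.
w/2f = 0.49913; arctan(0.49913) ≈ 26.5254°, so α ≈ 53.0507°.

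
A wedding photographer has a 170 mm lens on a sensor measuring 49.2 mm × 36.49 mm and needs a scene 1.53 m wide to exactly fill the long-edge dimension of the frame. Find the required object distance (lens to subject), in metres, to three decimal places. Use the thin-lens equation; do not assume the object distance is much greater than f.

5.457 m

W: 1.53 m = 1530 mm.
Magnification m = w/W = dᵢ/dₒ; combined with 1/f = 1/dₒ + 1/dᵢ this gives dₒ = f·(1 + W/w).
dₒ = 170 mm × (1 + 1530/49.2) = 170 × 32.0976 ≈ 5456.585 mm = 5.45659 m.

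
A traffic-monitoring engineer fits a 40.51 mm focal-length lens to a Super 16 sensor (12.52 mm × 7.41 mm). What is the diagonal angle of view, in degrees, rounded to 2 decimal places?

20.36°

Sensor diagonal = √(12.52² + 7.41²) = √211.6585 ≈ 14.5485 mm.
Angle of view α = 2·arctan(d/2f) with d = 14.5485 mm and f = 40.51 mm.
d/2f = 0.17957; arctan(0.17957) ≈ 10.1799°, so α ≈ 20.3598°.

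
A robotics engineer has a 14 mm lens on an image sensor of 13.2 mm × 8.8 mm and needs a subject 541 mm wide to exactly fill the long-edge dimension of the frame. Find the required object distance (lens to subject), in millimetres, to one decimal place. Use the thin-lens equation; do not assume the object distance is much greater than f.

Magnification m = w/W = dᵢ/dₒ; combined with 1/f = 1/dₒ + 1/dᵢ this gives dₒ = f·(1 + W/w).
dₒ = 14 mm × (1 + 541/13.2) = 14 × 41.9848 ≈ 587.788 mm.

587.8 mm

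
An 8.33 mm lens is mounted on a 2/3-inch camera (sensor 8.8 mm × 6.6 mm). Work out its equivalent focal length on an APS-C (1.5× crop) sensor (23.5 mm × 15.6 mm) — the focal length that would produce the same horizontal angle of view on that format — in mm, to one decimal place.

22.2 mm

Equal angle of view means equal width/f ratio, so f₂ = f₁ · (width₂/width₁) = 8.33 × 23.5/8.8.
f₂ = 8.33 × 2.67045 ≈ 22.245 mm.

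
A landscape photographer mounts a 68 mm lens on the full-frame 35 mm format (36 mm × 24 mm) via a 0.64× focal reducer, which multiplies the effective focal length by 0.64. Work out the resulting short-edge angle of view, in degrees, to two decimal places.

Effective focal length f = 68 × 0.64 = 43.52 mm.
α = 2·arctan(24 / (2 × 43.52)) = 2·arctan(0.27574) ≈ 30.8308°.

30.83°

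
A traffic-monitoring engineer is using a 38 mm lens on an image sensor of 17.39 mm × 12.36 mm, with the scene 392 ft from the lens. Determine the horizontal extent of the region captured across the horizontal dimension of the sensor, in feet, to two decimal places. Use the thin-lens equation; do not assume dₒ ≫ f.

179.33 ft

dₒ: 392 ft × 304.8 mm/ft = 119481.60 mm.
Similar triangles through the lens centre give W/dₒ = w/dᵢ; with 1/f = 1/dₒ + 1/dᵢ this gives W = w·(dₒ − f)/f.
W = 17.39 mm × (119482 − 38) / 38 = 17.39 × 3143.2525 ≈ 54661.162 mm = 54661.162/304.8 ft = 179.335 ft.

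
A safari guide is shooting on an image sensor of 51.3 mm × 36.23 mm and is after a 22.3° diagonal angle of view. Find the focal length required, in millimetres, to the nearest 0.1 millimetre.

159.3 mm

Sensor diagonal = √(51.3² + 36.23²) = √3944.3029 ≈ 62.8037 mm.
From α = 2·arctan(d/2f) we get f = d / (2·tan(α/2)).
With d = 62.8037 mm and α/2 = 11.15°, tan(α/2) ≈ 0.19710, so f ≈ 62.8037 / 0.39420 ≈ 159.3205 mm.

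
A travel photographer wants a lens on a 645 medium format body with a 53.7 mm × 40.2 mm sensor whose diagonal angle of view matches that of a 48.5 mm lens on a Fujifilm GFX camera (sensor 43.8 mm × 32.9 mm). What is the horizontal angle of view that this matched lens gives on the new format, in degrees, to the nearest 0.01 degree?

48.66°

Sensor diagonal = √(43.8² + 32.9²) = √3000.8500 ≈ 54.7800 mm.
Sensor diagonal = √(53.7² + 40.2²) = √4499.7300 ≈ 67.0800 mm.
Equal diagonal AOV ⇒ f₂ = f₁ · 67.0800/54.7800 = 48.5 × 1.22453 ≈ 59.3899 mm.
Horizontal AOV on the new format = 2·arctan(53.7 / (2 × 59.3899)) = 2·arctan(0.45210) ≈ 48.6552°.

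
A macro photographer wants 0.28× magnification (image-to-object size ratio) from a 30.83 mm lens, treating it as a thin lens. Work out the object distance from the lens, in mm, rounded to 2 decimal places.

With m = dᵢ/dₒ and 1/f = 1/dₒ + 1/dᵢ, substituting dᵢ = m·dₒ gives 1/f = (1 + 1/m)/dₒ, hence dₒ = f·(1 + 1/m).
dₒ = 30.83 × (1 + 1/0.28) = 30.83 × 4.57143 ≈ 140.937 mm.

140.94 mm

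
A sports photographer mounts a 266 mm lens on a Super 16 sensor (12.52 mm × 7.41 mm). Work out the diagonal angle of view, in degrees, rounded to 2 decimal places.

Sensor diagonal = √(12.52² + 7.41²) = √211.6585 ≈ 14.5485 mm.
Angle of view α = 2·arctan(d/2f) with d = 14.5485 mm and f = 266 mm.
d/2f = 0.02735; arctan(0.02735) ≈ 1.5665°, so α ≈ 3.1329°.

3.13°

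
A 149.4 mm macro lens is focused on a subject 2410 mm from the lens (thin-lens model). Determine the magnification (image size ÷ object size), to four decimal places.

Thin lens: 1/f = 1/dₒ + 1/dᵢ → 1/dᵢ = 1/149.4 − 1/2410 = 0.0062785 mm⁻¹, so dᵢ ≈ 159.2736 mm.
Magnification m = dᵢ/dₒ = 159.2736/2410 ≈ 0.06609.

0.0661×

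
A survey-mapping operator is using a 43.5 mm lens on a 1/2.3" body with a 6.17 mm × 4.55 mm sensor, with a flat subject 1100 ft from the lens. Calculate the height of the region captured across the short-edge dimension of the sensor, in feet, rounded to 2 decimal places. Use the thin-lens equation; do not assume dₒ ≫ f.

115.04 ft

dₒ: 1100 ft × 304.8 mm/ft = 335279.99 mm.
Similar triangles through the lens centre give W/dₒ = h/dᵢ; with 1/f = 1/dₒ + 1/dᵢ this gives W = h·(dₒ − f)/f.
W = 4.55 mm × (335280 − 43.5) / 43.5 = 4.55 × 7706.5860 ≈ 35064.966 mm = 35064.966/304.8 ft = 115.043 ft.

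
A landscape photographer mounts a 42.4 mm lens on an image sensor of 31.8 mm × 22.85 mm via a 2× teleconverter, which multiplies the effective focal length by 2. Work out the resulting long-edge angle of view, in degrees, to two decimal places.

21.24°

Effective focal length f = 42.4 × 2 = 84.8 mm.
α = 2·arctan(31.8 / (2 × 84.8)) = 2·arctan(0.18750) ≈ 21.2393°.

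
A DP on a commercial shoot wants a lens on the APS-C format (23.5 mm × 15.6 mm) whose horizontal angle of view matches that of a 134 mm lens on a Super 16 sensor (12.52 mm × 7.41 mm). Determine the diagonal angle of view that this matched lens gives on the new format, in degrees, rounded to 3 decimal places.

Equal horizontal AOV ⇒ f₂ = f₁ · 23.5/12.52 = 134 × 1.87700 ≈ 251.5176 mm.
Sensor diagonal = √(23.5² + 15.6²) = √795.6100 ≈ 28.2066 mm.
Diagonal AOV on the new format = 2·arctan(28.2066 / (2 × 251.5176)) = 2·arctan(0.05607) ≈ 6.4187°.

6.419°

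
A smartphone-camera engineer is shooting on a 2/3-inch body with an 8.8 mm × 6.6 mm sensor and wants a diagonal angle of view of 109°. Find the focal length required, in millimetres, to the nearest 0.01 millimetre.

3.92 mm

Sensor diagonal = √(8.8² + 6.6²) = √121.0000 ≈ 11.0000 mm.
From α = 2·arctan(d/2f) we get f = d / (2·tan(α/2)).
With d = 11.0000 mm and α/2 = 54.5°, tan(α/2) ≈ 1.40195, so f ≈ 11.0000 / 2.80390 ≈ 3.9231 mm.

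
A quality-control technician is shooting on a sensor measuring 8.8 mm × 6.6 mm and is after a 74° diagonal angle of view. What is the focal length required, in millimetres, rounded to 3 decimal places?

7.299 mm

Sensor diagonal = √(8.8² + 6.6²) = √121.0000 ≈ 11.0000 mm.
From α = 2·arctan(d/2f) we get f = d / (2·tan(α/2)).
With d = 11.0000 mm and α/2 = 37°, tan(α/2) ≈ 0.75355, so f ≈ 11.0000 / 1.50711 ≈ 7.2987 mm.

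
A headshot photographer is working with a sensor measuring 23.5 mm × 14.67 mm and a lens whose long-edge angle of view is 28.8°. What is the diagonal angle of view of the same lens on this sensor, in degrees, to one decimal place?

From the long-edge AOV: f = 23.5 / (2·tan(14.4°)) = 23.5 / 0.51351 ≈ 45.7632 mm.
Sensor diagonal = √(23.5² + 14.67²) = √767.4589 ≈ 27.7030 mm.
Diagonal AOV = 2·arctan(27.7030 / (2 × 45.7632)) = 2·arctan(0.30268) ≈ 33.6798°.

33.7°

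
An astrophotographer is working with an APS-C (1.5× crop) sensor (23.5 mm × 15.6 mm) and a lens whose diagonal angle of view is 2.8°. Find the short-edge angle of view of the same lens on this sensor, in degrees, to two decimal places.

1.55°

Sensor diagonal = √(23.5² + 15.6²) = √795.6100 ≈ 28.2066 mm.
From the diagonal AOV: f = 28.2066 / (2·tan(1.4°)) = 28.2066 / 0.04888 ≈ 577.0697 mm.
Short-edge AOV = 2·arctan(15.6 / (2 × 577.0697)) = 2·arctan(0.01352) ≈ 1.5488°.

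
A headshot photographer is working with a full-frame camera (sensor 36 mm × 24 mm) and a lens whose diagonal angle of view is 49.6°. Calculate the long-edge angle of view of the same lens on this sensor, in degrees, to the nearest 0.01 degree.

42.06°

Sensor diagonal = √(36² + 24²) = √1872.0000 ≈ 43.2666 mm.
From the diagonal AOV: f = 43.2666 / (2·tan(24.8°)) = 43.2666 / 0.92413 ≈ 46.8188 mm.
Long-edge AOV = 2·arctan(36 / (2 × 46.8188)) = 2·arctan(0.38446) ≈ 42.0596°.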